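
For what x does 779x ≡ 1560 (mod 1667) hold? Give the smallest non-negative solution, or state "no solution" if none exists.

First find gcd(779, 1667):
1667 = 2×779 + 109
779 = 7×109 + 16
109 = 6×16 + 13
16 = 1×13 + 3
13 = 4×3 + 1
3 = 3×1 + 0
gcd = 1, so a unique solution mod 1667 exists.
Back-substitute for the Bézout coefficients:
1 = 13 − 4·3
1 = −4·16 + 5·13
1 = 5·109 − 34·16
1 = −34·779 + 243·109
1 = 243·1667 − 520·779
So 779·(-520) ≡ 1 (mod 1667), giving 779⁻¹ ≡ 1147.
x ≡ 779⁻¹·1560 ≡ 1147·1560 ≡ 629 (mod 1667).

629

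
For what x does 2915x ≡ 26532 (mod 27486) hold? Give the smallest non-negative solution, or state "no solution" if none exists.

18990

First find gcd(2915, 27486):
27486 = 9·2915 + 1251
2915 = 2·1251 + 413
1251 = 3·413 + 12
413 = 34·12 + 5
12 = 2·5 + 2
5 = 2·2 + 1
2 = 2·1 + 0
gcd = 1, so a unique solution mod 27486 exists.
Back-substitute for the Bézout coefficients:
1 = 5 − 2·2
1 = −2·12 + 5·5
1 = 5·413 − 172·12
1 = −172·1251 + 521·413
1 = 521·2915 − 1214·1251
1 = −1214·27486 + 11447·2915
So 2915·(11447) ≡ 1 (mod 27486), giving 2915⁻¹ ≡ 11447.
x ≡ 2915⁻¹·26532 ≡ 11447·26532 ≡ 18990 (mod 27486).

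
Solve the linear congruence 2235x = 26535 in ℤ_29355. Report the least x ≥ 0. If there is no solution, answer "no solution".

First find gcd(2235, 29355):
29355 = 13×2235 + 300
2235 = 7×300 + 135
300 = 2×135 + 30
135 = 4×30 + 15
30 = 2×15 + 0
gcd = 15 and 15 | 26535, so solutions exist. Divide through by 15: 149x ≡ 1769 (mod 1957).
Now find 149⁻¹ mod 1957:
1957 = 13·149 + 20
149 = 7·20 + 9
20 = 2·9 + 2
9 = 4·2 + 1
2 = 2·1 + 0
Back-substitute:
1 = 9 − 4·2
1 = −4·20 + 9·9
1 = 9·149 − 67·20
1 = −67·1957 + 880·149
So 149⁻¹ ≡ 880 (mod 1957).
Then x ≡ 880·1769 ≡ 905 (mod 1957); the smallest non-negative solution is x = 905.

905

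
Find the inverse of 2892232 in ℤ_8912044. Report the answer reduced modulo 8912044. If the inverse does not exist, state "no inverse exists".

no inverse exists

Compute gcd(2892232, 8912044):
8912044 = 3*2892232 + 235348
2892232 = 12*235348 + 68056
235348 = 3*68056 + 31180
68056 = 2*31180 + 5696
31180 = 5*5696 + 2700
5696 = 2*2700 + 296
2700 = 9*296 + 36
296 = 8*36 + 8
36 = 4*8 + 4
8 = 2*4 + 0
The gcd is 4, not 1, hence no inverse exists.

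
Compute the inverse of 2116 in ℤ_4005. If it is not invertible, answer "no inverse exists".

3511

Apply the Euclidean algorithm to 4005 and 2116:
4005 = 1·2116 + 1889
2116 = 1·1889 + 227
1889 = 8·227 + 73
227 = 3·73 + 8
73 = 9·8 + 1
8 = 8·1 + 0
Since gcd(2116, 4005) = 1, back-substitute to write 1 as a combination:
1 = 73 − 9·8
1 = −9·227 + 28·73
1 = 28·1889 − 233·227
1 = −233·2116 + 261·1889
1 = 261·4005 − 494·2116
So 2116·(-494) ≡ 1 (mod 4005), and -494 ≡ 3511 (mod 4005).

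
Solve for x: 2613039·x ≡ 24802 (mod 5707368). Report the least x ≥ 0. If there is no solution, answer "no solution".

gcd(2613039, 5707368):
5707368 = 2*2613039 + 481290
2613039 = 5*481290 + 206589
481290 = 2*206589 + 68112
206589 = 3*68112 + 2253
68112 = 30*2253 + 522
2253 = 4*522 + 165
522 = 3*165 + 27
165 = 6*27 + 3
27 = 9*3 + 0
gcd = 3, but 3 ∤ 24802, so the congruence has no solution.

no solution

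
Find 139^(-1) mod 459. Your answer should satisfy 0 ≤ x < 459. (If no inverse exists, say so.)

142

Extended Euclidean algorithm:
459 = 3*139 + 42
139 = 3*42 + 13
42 = 3*13 + 3
13 = 4*3 + 1
3 = 3*1 + 0
gcd = 1, so the inverse exists. Back-substitute:
1 = 13 − 4·3
1 = −4·42 + 13·13
1 = 13·139 − 43·42
1 = −43·459 + 142·139
So 139·142 ≡ 1 (mod 459).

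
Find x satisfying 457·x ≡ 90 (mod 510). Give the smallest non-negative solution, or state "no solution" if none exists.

First find gcd(457, 510):
510 = 1×457 + 53
457 = 8×53 + 33
53 = 1×33 + 20
33 = 1×20 + 13
20 = 1×13 + 7
13 = 1×7 + 6
7 = 1×6 + 1
6 = 6×1 + 0
gcd = 1, so a unique solution mod 510 exists.
Back-substitute for the Bézout coefficients:
1 = 7 − 6
1 = −13 + 2·7
1 = 2·20 − 3·13
1 = −3·33 + 5·20
1 = 5·53 − 8·33
1 = −8·457 + 69·53
1 = 69·510 − 77·457
So 457·(-77) ≡ 1 (mod 510), giving 457⁻¹ ≡ 433.
x ≡ 457⁻¹·90 ≡ 433·90 ≡ 210 (mod 510).

210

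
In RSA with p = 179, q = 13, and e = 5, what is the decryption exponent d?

1709

φ(n) = (p−1)(q−1) = 178·12 = 2136.
Need d with 5·d ≡ 1 (mod 2136). Apply the extended Euclidean algorithm:
2136 = 427*5 + 1
5 = 5*1 + 0
Back-substitute:
1 = 2136 − 427·5
So 5·(-427) ≡ 1 (mod 2136), hence d ≡ -427 ≡ 1709 (mod 2136).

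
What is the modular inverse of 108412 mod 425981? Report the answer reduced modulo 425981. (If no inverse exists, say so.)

Extended Euclidean algorithm:
425981 = 3*108412 + 100745
108412 = 1*100745 + 7667
100745 = 13*7667 + 1074
7667 = 7*1074 + 149
1074 = 7*149 + 31
149 = 4*31 + 25
31 = 1*25 + 6
25 = 4*6 + 1
6 = 6*1 + 0
gcd = 1, so the inverse exists. Back-substitute:
1 = 25 − 4·6
1 = −4·31 + 5·25
1 = 5·149 − 24·31
1 = −24·1074 + 173·149
1 = 173·7667 − 1235·1074
1 = −1235·100745 + 16228·7667
1 = 16228·108412 − 17463·100745
1 = −17463·425981 + 68617·108412
So 108412·68617 ≡ 1 (mod 425981).

68617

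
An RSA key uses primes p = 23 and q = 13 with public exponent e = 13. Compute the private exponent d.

φ(n) = (p−1)(q−1) = 22·12 = 264.
Need d with 13·d ≡ 1 (mod 264). Apply the extended Euclidean algorithm:
264 = 20*13 + 4
13 = 3*4 + 1
4 = 4*1 + 0
Back-substitute:
1 = 13 − 3·4
1 = −3·264 + 61·13
So 13·61 ≡ 1 (mod 264), hence d = 61.

61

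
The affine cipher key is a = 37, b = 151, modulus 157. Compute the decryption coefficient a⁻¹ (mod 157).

17

Extended Euclidean algorithm:
157 = 4·37 + 9
37 = 4·9 + 1
9 = 9·1 + 0
Since gcd(37, 157) = 1, back-substitute to write 1 as a combination:
1 = 37 − 4·9
1 = −4·157 + 17·37
So 37·17 ≡ 1 (mod 157).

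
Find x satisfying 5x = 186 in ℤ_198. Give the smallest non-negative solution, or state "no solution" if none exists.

156

First find gcd(5, 198):
198 = 39·5 + 3
5 = 1·3 + 2
3 = 1·2 + 1
2 = 2·1 + 0
gcd = 1, so a unique solution mod 198 exists.
Back-substitute for the Bézout coefficients:
1 = 3 − 2
1 = −5 + 2·3
1 = 2·198 − 79·5
So 5·(-79) ≡ 1 (mod 198), giving 5⁻¹ ≡ 119.
x ≡ 5⁻¹·186 ≡ 119·186 ≡ 156 (mod 198).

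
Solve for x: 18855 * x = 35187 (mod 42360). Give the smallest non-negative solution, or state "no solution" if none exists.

no solution

gcd(18855, 42360):
42360 = 2·18855 + 4650
18855 = 4·4650 + 255
4650 = 18·255 + 60
255 = 4·60 + 15
60 = 4·15 + 0
gcd = 15, but 15 ∤ 35187, so the congruence has no solution.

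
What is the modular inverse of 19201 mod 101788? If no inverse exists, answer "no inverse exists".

36769

gcd(101788, 19201) by repeated division:
101788 = 5×19201 + 5783
19201 = 3×5783 + 1852
5783 = 3×1852 + 227
1852 = 8×227 + 36
227 = 6×36 + 11
36 = 3×11 + 3
11 = 3×3 + 2
3 = 1×2 + 1
2 = 2×1 + 0
The gcd is 1. Working backward:
1 = 3 − 2
1 = −11 + 4·3
1 = 4·36 − 13·11
1 = −13·227 + 82·36
1 = 82·1852 − 669·227
1 = −669·5783 + 2089·1852
1 = 2089·19201 − 6936·5783
1 = −6936·101788 + 36769·19201
So 19201·36769 ≡ 1 (mod 101788).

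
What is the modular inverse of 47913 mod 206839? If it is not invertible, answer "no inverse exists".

Extended Euclidean algorithm:
206839 = 4*47913 + 15187
47913 = 3*15187 + 2352
15187 = 6*2352 + 1075
2352 = 2*1075 + 202
1075 = 5*202 + 65
202 = 3*65 + 7
65 = 9*7 + 2
7 = 3*2 + 1
2 = 2*1 + 0
The gcd is 1. Working backward:
1 = 7 − 3·2
1 = −3·65 + 28·7
1 = 28·202 − 87·65
1 = −87·1075 + 463·202
1 = 463·2352 − 1013·1075
1 = −1013·15187 + 6541·2352
1 = 6541·47913 − 20636·15187
1 = −20636·206839 + 89085·47913
So 47913·89085 ≡ 1 (mod 206839).

89085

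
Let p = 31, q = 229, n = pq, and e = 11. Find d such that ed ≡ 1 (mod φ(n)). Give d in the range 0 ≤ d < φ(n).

φ(n) = (p−1)(q−1) = 30·228 = 6840.
Need d with 11·d ≡ 1 (mod 6840). Apply the extended Euclidean algorithm:
6840 = 621·11 + 9
11 = 1·9 + 2
9 = 4·2 + 1
2 = 2·1 + 0
Back-substitute:
1 = 9 − 4·2
1 = −4·11 + 5·9
1 = 5·6840 − 3109·11
So 11·(-3109) ≡ 1 (mod 6840), hence d ≡ -3109 ≡ 3731 (mod 6840).

3731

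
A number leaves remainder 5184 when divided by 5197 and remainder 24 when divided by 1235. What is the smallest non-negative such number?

1174509

Write x = 5184 + 5197·k. Then 5197·k ≡ 24 − 5184 ≡ 1015 (mod 1235).
Need 5197⁻¹ mod 1235. Extended Euclid on (1235, 257):
1235 = 4·257 + 207
257 = 1·207 + 50
207 = 4·50 + 7
50 = 7·7 + 1
7 = 7·1 + 0
Back-substitute:
1 = 50 − 7·7
1 = −7·207 + 29·50
1 = 29·257 − 36·207
1 = −36·1235 + 173·257
5197⁻¹ ≡ 173 (mod 1235), so k ≡ 173·1015 ≡ 225 (mod 1235).
x = 5184 + 5197·225 = 1174509.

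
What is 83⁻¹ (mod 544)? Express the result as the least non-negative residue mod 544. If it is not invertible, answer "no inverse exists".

Apply the Euclidean algorithm to 544 and 83:
544 = 6*83 + 46
83 = 1*46 + 37
46 = 1*37 + 9
37 = 4*9 + 1
9 = 9*1 + 0
Since gcd(83, 544) = 1, back-substitute to write 1 as a combination:
1 = 37 − 4·9
1 = −4·46 + 5·37
1 = 5·83 − 9·46
1 = −9·544 + 59·83
So 83·59 ≡ 1 (mod 544).

59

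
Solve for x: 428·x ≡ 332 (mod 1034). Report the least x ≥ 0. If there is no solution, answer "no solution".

339

First find gcd(428, 1034):
1034 = 2·428 + 178
428 = 2·178 + 72
178 = 2·72 + 34
72 = 2·34 + 4
34 = 8·4 + 2
4 = 2·2 + 0
gcd = 2 and 2 | 332, so solutions exist. Divide through by 2: 214x ≡ 166 (mod 517).
Now find 214⁻¹ mod 517:
517 = 2*214 + 89
214 = 2*89 + 36
89 = 2*36 + 17
36 = 2*17 + 2
17 = 8*2 + 1
2 = 2*1 + 0
Back-substitute:
1 = 17 − 8·2
1 = −8·36 + 17·17
1 = 17·89 − 42·36
1 = −42·214 + 101·89
1 = 101·517 − 244·214
So 214·(-244) ≡ 1 (mod 517), i.e. 214⁻¹ ≡ 273.
Then x ≡ 273·166 ≡ 339 (mod 517); the smallest non-negative solution is x = 339.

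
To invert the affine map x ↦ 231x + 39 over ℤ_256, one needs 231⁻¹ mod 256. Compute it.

215

gcd(256, 231) by repeated division:
256 = 1×231 + 25
231 = 9×25 + 6
25 = 4×6 + 1
6 = 6×1 + 0
gcd = 1, so the inverse exists. Back-substitute:
1 = 25 − 4·6
1 = −4·231 + 37·25
1 = 37·256 − 41·231
Hence 231⁻¹ ≡ -41 ≡ 215 (mod 256).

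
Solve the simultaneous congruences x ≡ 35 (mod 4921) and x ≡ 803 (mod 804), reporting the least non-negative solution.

1181075

Write x = 35 + 4921·k. Then 4921·k ≡ 803 − 35 ≡ 768 (mod 804).
Need 4921⁻¹ mod 804. Extended Euclid on (804, 97):
804 = 8×97 + 28
97 = 3×28 + 13
28 = 2×13 + 2
13 = 6×2 + 1
2 = 2×1 + 0
Back-substitute:
1 = 13 − 6·2
1 = −6·28 + 13·13
1 = 13·97 − 45·28
1 = −45·804 + 373·97
4921⁻¹ ≡ 373 (mod 804), so k ≡ 373·768 ≡ 240 (mod 804).
x = 35 + 4921·240 = 1181075.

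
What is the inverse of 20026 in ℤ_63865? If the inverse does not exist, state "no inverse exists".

gcd(63865, 20026) by repeated division:
63865 = 3*20026 + 3787
20026 = 5*3787 + 1091
3787 = 3*1091 + 514
1091 = 2*514 + 63
514 = 8*63 + 10
63 = 6*10 + 3
10 = 3*3 + 1
3 = 3*1 + 0
Since gcd(20026, 63865) = 1, back-substitute to write 1 as a combination:
1 = 10 − 3·3
1 = −3·63 + 19·10
1 = 19·514 − 155·63
1 = −155·1091 + 329·514
1 = 329·3787 − 1142·1091
1 = −1142·20026 + 6039·3787
1 = 6039·63865 − 19259·20026
So 20026·(-19259) ≡ 1 (mod 63865), and -19259 ≡ 44606 (mod 63865).

44606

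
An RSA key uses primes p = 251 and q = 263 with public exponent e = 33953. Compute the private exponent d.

61117

φ(n) = (p−1)(q−1) = 250·262 = 65500.
Need d with 33953·d ≡ 1 (mod 65500). Apply the extended Euclidean algorithm:
65500 = 1·33953 + 31547
33953 = 1·31547 + 2406
31547 = 13·2406 + 269
2406 = 8·269 + 254
269 = 1·254 + 15
254 = 16·15 + 14
15 = 1·14 + 1
14 = 14·1 + 0
Back-substitute:
1 = 15 − 14
1 = −254 + 17·15
1 = 17·269 − 18·254
1 = −18·2406 + 161·269
1 = 161·31547 − 2111·2406
1 = −2111·33953 + 2272·31547
1 = 2272·65500 − 4383·33953
So 33953·(-4383) ≡ 1 (mod 65500), hence d ≡ -4383 ≡ 61117 (mod 65500).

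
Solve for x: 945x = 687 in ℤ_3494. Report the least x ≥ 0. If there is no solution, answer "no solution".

877

First find gcd(945, 3494):
3494 = 3·945 + 659
945 = 1·659 + 286
659 = 2·286 + 87
286 = 3·87 + 25
87 = 3·25 + 12
25 = 2·12 + 1
12 = 12·1 + 0
gcd = 1, so a unique solution mod 3494 exists.
Back-substitute for the Bézout coefficients:
1 = 25 − 2·12
1 = −2·87 + 7·25
1 = 7·286 − 23·87
1 = −23·659 + 53·286
1 = 53·945 − 76·659
1 = −76·3494 + 281·945
So 945·(281) ≡ 1 (mod 3494), giving 945⁻¹ ≡ 281.
x ≡ 945⁻¹·687 ≡ 281·687 ≡ 877 (mod 3494).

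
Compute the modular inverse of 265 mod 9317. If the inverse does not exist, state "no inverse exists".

2883

Run Euclid on (9317, 265):
9317 = 35·265 + 42
265 = 6·42 + 13
42 = 3·13 + 3
13 = 4·3 + 1
3 = 3·1 + 0
The gcd is 1. Working backward:
1 = 13 − 4·3
1 = −4·42 + 13·13
1 = 13·265 − 82·42
1 = −82·9317 + 2883·265
So 265·2883 ≡ 1 (mod 9317).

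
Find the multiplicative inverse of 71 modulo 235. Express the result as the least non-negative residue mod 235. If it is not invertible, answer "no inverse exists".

96

Extended Euclidean algorithm:
235 = 3*71 + 22
71 = 3*22 + 5
22 = 4*5 + 2
5 = 2*2 + 1
2 = 2*1 + 0
Since gcd(71, 235) = 1, back-substitute to write 1 as a combination:
1 = 5 − 2·2
1 = −2·22 + 9·5
1 = 9·71 − 29·22
1 = −29·235 + 96·71
So 71·96 ≡ 1 (mod 235).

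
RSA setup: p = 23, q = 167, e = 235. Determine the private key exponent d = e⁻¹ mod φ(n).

575

φ(n) = (p−1)(q−1) = 22·166 = 3652.
Need d with 235·d ≡ 1 (mod 3652). Apply the extended Euclidean algorithm:
3652 = 15·235 + 127
235 = 1·127 + 108
127 = 1·108 + 19
108 = 5·19 + 13
19 = 1·13 + 6
13 = 2·6 + 1
6 = 6·1 + 0
Back-substitute:
1 = 13 − 2·6
1 = −2·19 + 3·13
1 = 3·108 − 17·19
1 = −17·127 + 20·108
1 = 20·235 − 37·127
1 = −37·3652 + 575·235
So 235·575 ≡ 1 (mod 3652), hence d = 575.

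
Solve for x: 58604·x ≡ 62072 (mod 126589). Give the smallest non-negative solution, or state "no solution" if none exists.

First find gcd(58604, 126589):
126589 = 2*58604 + 9381
58604 = 6*9381 + 2318
9381 = 4*2318 + 109
2318 = 21*109 + 29
109 = 3*29 + 22
29 = 1*22 + 7
22 = 3*7 + 1
7 = 7*1 + 0
gcd = 1, so a unique solution mod 126589 exists.
Back-substitute for the Bézout coefficients:
1 = 22 − 3·7
1 = −3·29 + 4·22
1 = 4·109 − 15·29
1 = −15·2318 + 319·109
1 = 319·9381 − 1291·2318
1 = −1291·58604 + 8065·9381
1 = 8065·126589 − 17421·58604
So 58604·(-17421) ≡ 1 (mod 126589), giving 58604⁻¹ ≡ 109168.
x ≡ 58604⁻¹·62072 ≡ 109168·62072 ≡ 93515 (mod 126589).

93515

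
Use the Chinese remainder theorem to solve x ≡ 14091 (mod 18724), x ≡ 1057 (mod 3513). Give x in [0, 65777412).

38622979

Write x = 14091 + 18724·k. Then 18724·k ≡ 1057 − 14091 ≡ 1018 (mod 3513).
Need 18724⁻¹ mod 3513. Extended Euclid on (3513, 1159):
3513 = 3*1159 + 36
1159 = 32*36 + 7
36 = 5*7 + 1
7 = 7*1 + 0
Back-substitute:
1 = 36 − 5·7
1 = −5·1159 + 161·36
1 = 161·3513 − 488·1159
18724⁻¹ ≡ 3025 (mod 3513), so k ≡ 3025·1018 ≡ 2062 (mod 3513).
x = 14091 + 18724·2062 = 38622979.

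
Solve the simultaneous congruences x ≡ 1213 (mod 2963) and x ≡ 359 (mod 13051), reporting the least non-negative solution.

38357248

Write x = 1213 + 2963·k. Then 2963·k ≡ 359 − 1213 ≡ 12197 (mod 13051).
Need 2963⁻¹ mod 13051. Extended Euclid on (13051, 2963):
13051 = 4×2963 + 1199
2963 = 2×1199 + 565
1199 = 2×565 + 69
565 = 8×69 + 13
69 = 5×13 + 4
13 = 3×4 + 1
4 = 4×1 + 0
Back-substitute:
1 = 13 − 3·4
1 = −3·69 + 16·13
1 = 16·565 − 131·69
1 = −131·1199 + 278·565
1 = 278·2963 − 687·1199
1 = −687·13051 + 3026·2963
2963⁻¹ ≡ 3026 (mod 13051), so k ≡ 3026·12197 ≡ 12945 (mod 13051).
x = 1213 + 2963·12945 = 38357248.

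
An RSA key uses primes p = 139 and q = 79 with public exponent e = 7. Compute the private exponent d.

6151

φ(n) = (p−1)(q−1) = 138·78 = 10764.
Need d with 7·d ≡ 1 (mod 10764). Apply the extended Euclidean algorithm:
10764 = 1537×7 + 5
7 = 1×5 + 2
5 = 2×2 + 1
2 = 2×1 + 0
Back-substitute:
1 = 5 − 2·2
1 = −2·7 + 3·5
1 = 3·10764 − 4613·7
So 7·(-4613) ≡ 1 (mod 10764), hence d ≡ -4613 ≡ 6151 (mod 10764).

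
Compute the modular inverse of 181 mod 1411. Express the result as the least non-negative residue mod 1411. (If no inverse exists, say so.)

1068

gcd(1411, 181) by repeated division:
1411 = 7*181 + 144
181 = 1*144 + 37
144 = 3*37 + 33
37 = 1*33 + 4
33 = 8*4 + 1
4 = 4*1 + 0
gcd = 1, so the inverse exists. Back-substitute:
1 = 33 − 8·4
1 = −8·37 + 9·33
1 = 9·144 − 35·37
1 = −35·181 + 44·144
1 = 44·1411 − 343·181
So 181·(-343) ≡ 1 (mod 1411), and -343 ≡ 1068 (mod 1411).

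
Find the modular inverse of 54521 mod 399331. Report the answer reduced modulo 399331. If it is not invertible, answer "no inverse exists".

Extended Euclidean algorithm:
399331 = 7*54521 + 17684
54521 = 3*17684 + 1469
17684 = 12*1469 + 56
1469 = 26*56 + 13
56 = 4*13 + 4
13 = 3*4 + 1
4 = 4*1 + 0
Since gcd(54521, 399331) = 1, back-substitute to write 1 as a combination:
1 = 13 − 3·4
1 = −3·56 + 13·13
1 = 13·1469 − 341·56
1 = −341·17684 + 4105·1469
1 = 4105·54521 − 12656·17684
1 = −12656·399331 + 92697·54521
So 54521·92697 ≡ 1 (mod 399331).

92697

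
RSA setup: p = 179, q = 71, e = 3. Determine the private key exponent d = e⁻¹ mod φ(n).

φ(n) = (p−1)(q−1) = 178·70 = 12460.
Need d with 3·d ≡ 1 (mod 12460). Apply the extended Euclidean algorithm:
12460 = 4153·3 + 1
3 = 3·1 + 0
Back-substitute:
1 = 12460 − 4153·3
So 3·(-4153) ≡ 1 (mod 12460), hence d ≡ -4153 ≡ 8307 (mod 12460).

8307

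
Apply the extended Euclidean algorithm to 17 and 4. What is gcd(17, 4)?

Apply Euclid's algorithm to 17 and 4:
17 = 4·4 + 1
4 = 4·1 + 0
gcd(17, 4) = 1.
Back-substituting:
1 = 17 − 4·4
So 1 = (1)·17 + (-4)·4.

1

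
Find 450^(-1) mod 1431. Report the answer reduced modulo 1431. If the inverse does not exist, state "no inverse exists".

Compute gcd(450, 1431):
1431 = 3·450 + 81
450 = 5·81 + 45
81 = 1·45 + 36
45 = 1·36 + 9
36 = 4·9 + 0
gcd(450, 1431) = 9 ≠ 1, so 450 has no multiplicative inverse modulo 1431.

no inverse exists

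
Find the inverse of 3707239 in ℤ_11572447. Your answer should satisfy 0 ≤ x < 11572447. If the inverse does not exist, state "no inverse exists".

1916092

gcd(11572447, 3707239) by repeated division:
11572447 = 3×3707239 + 450730
3707239 = 8×450730 + 101399
450730 = 4×101399 + 45134
101399 = 2×45134 + 11131
45134 = 4×11131 + 610
11131 = 18×610 + 151
610 = 4×151 + 6
151 = 25×6 + 1
6 = 6×1 + 0
gcd = 1, so the inverse exists. Back-substitute:
1 = 151 − 25·6
1 = −25·610 + 101·151
1 = 101·11131 − 1843·610
1 = −1843·45134 + 7473·11131
1 = 7473·101399 − 16789·45134
1 = −16789·450730 + 74629·101399
1 = 74629·3707239 − 613821·450730
1 = −613821·11572447 + 1916092·3707239
So 3707239·1916092 ≡ 1 (mod 11572447).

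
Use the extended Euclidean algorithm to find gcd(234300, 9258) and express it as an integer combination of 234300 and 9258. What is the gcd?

Apply Euclid's algorithm to 234300 and 9258:
234300 = 25·9258 + 2850
9258 = 3·2850 + 708
2850 = 4·708 + 18
708 = 39·18 + 6
18 = 3·6 + 0
gcd(234300, 9258) = 6.
Express as a combination:
6 = 708 − 39·18
6 = −39·2850 + 157·708
6 = 157·9258 − 510·2850
6 = −510·234300 + 12907·9258
So 6 = (-510)·234300 + (12907)·9258.

6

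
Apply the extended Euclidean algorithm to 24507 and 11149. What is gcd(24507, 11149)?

Apply Euclid's algorithm to 24507 and 11149:
24507 = 2*11149 + 2209
11149 = 5*2209 + 104
2209 = 21*104 + 25
104 = 4*25 + 4
25 = 6*4 + 1
4 = 4*1 + 0
gcd(24507, 11149) = 1.
Working backward:
1 = 25 − 6·4
1 = −6·104 + 25·25
1 = 25·2209 − 531·104
1 = −531·11149 + 2680·2209
1 = 2680·24507 − 5891·11149
So 1 = (2680)·24507 + (-5891)·11149.

1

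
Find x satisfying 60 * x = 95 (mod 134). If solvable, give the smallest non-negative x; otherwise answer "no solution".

no solution

gcd(60, 134):
134 = 2×60 + 14
60 = 4×14 + 4
14 = 3×4 + 2
4 = 2×2 + 0
gcd = 2, but 2 ∤ 95, so the congruence has no solution.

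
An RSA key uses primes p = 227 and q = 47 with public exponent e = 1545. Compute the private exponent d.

φ(n) = (p−1)(q−1) = 226·46 = 10396.
Need d with 1545·d ≡ 1 (mod 10396). Apply the extended Euclidean algorithm:
10396 = 6·1545 + 1126
1545 = 1·1126 + 419
1126 = 2·419 + 288
419 = 1·288 + 131
288 = 2·131 + 26
131 = 5·26 + 1
26 = 26·1 + 0
Back-substitute:
1 = 131 − 5·26
1 = −5·288 + 11·131
1 = 11·419 − 16·288
1 = −16·1126 + 43·419
1 = 43·1545 − 59·1126
1 = −59·10396 + 397·1545
So 1545·397 ≡ 1 (mod 10396), hence d = 397.

397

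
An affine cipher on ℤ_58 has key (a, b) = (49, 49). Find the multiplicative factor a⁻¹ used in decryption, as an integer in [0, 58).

Run Euclid on (58, 49):
58 = 1·49 + 9
49 = 5·9 + 4
9 = 2·4 + 1
4 = 4·1 + 0
The gcd is 1. Working backward:
1 = 9 − 2·4
1 = −2·49 + 11·9
1 = 11·58 − 13·49
Hence 49⁻¹ ≡ -13 ≡ 45 (mod 58).

45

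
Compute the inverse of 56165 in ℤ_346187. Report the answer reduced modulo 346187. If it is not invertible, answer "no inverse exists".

Run Euclid on (346187, 56165):
346187 = 6×56165 + 9197
56165 = 6×9197 + 983
9197 = 9×983 + 350
983 = 2×350 + 283
350 = 1×283 + 67
283 = 4×67 + 15
67 = 4×15 + 7
15 = 2×7 + 1
7 = 7×1 + 0
gcd = 1, so the inverse exists. Back-substitute:
1 = 15 − 2·7
1 = −2·67 + 9·15
1 = 9·283 − 38·67
1 = −38·350 + 47·283
1 = 47·983 − 132·350
1 = −132·9197 + 1235·983
1 = 1235·56165 − 7542·9197
1 = −7542·346187 + 46487·56165
So 56165·46487 ≡ 1 (mod 346187).

46487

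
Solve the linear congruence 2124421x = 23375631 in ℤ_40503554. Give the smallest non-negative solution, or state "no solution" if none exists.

gcd(2124421, 40503554):
40503554 = 19×2124421 + 139555
2124421 = 15×139555 + 31096
139555 = 4×31096 + 15171
31096 = 2×15171 + 754
15171 = 20×754 + 91
754 = 8×91 + 26
91 = 3×26 + 13
26 = 2×13 + 0
gcd = 13, but 13 ∤ 23375631, so the congruence has no solution.

no solution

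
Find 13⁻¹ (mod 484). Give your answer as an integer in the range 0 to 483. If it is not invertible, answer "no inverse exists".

149

gcd(484, 13) by repeated division:
484 = 37·13 + 3
13 = 4·3 + 1
3 = 3·1 + 0
The gcd is 1. Working backward:
1 = 13 − 4·3
1 = −4·484 + 149·13
So 13·149 ≡ 1 (mod 484).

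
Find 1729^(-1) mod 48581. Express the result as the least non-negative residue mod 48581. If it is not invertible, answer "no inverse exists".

no inverse exists

Euclidean algorithm on 48581, 1729:
48581 = 28·1729 + 169
1729 = 10·169 + 39
169 = 4·39 + 13
39 = 3·13 + 0
gcd(1729, 48581) = 13 ≠ 1, so 1729 has no multiplicative inverse modulo 48581.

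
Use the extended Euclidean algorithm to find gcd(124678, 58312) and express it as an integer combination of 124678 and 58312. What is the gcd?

2

Apply Euclid's algorithm to 124678 and 58312:
124678 = 2·58312 + 8054
58312 = 7·8054 + 1934
8054 = 4·1934 + 318
1934 = 6·318 + 26
318 = 12·26 + 6
26 = 4·6 + 2
6 = 3·2 + 0
gcd(124678, 58312) = 2.
Back-substituting:
2 = 26 − 4·6
2 = −4·318 + 49·26
2 = 49·1934 − 298·318
2 = −298·8054 + 1241·1934
2 = 1241·58312 − 8985·8054
2 = −8985·124678 + 19211·58312
So 2 = (-8985)·124678 + (19211)·58312.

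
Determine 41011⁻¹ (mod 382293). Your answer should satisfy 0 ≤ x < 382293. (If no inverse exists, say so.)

Apply the Euclidean algorithm to 382293 and 41011:
382293 = 9×41011 + 13194
41011 = 3×13194 + 1429
13194 = 9×1429 + 333
1429 = 4×333 + 97
333 = 3×97 + 42
97 = 2×42 + 13
42 = 3×13 + 3
13 = 4×3 + 1
3 = 3×1 + 0
The gcd is 1. Working backward:
1 = 13 − 4·3
1 = −4·42 + 13·13
1 = 13·97 − 30·42
1 = −30·333 + 103·97
1 = 103·1429 − 442·333
1 = −442·13194 + 4081·1429
1 = 4081·41011 − 12685·13194
1 = −12685·382293 + 118246·41011
So 41011·118246 ≡ 1 (mod 382293).

118246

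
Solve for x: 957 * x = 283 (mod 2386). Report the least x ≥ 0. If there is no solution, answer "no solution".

First find gcd(957, 2386):
2386 = 2·957 + 472
957 = 2·472 + 13
472 = 36·13 + 4
13 = 3·4 + 1
4 = 4·1 + 0
gcd = 1, so a unique solution mod 2386 exists.
Back-substitute for the Bézout coefficients:
1 = 13 − 3·4
1 = −3·472 + 109·13
1 = 109·957 − 221·472
1 = −221·2386 + 551·957
So 957·(551) ≡ 1 (mod 2386), giving 957⁻¹ ≡ 551.
x ≡ 957⁻¹·283 ≡ 551·283 ≡ 843 (mod 2386).

843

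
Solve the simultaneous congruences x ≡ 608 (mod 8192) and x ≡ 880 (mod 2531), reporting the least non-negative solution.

Write x = 608 + 8192·k. Then 8192·k ≡ 880 − 608 ≡ 272 (mod 2531).
Need 8192⁻¹ mod 2531. Extended Euclid on (2531, 599):
2531 = 4*599 + 135
599 = 4*135 + 59
135 = 2*59 + 17
59 = 3*17 + 8
17 = 2*8 + 1
8 = 8*1 + 0
Back-substitute:
1 = 17 − 2·8
1 = −2·59 + 7·17
1 = 7·135 − 16·59
1 = −16·599 + 71·135
1 = 71·2531 − 300·599
8192⁻¹ ≡ 2231 (mod 2531), so k ≡ 2231·272 ≡ 1923 (mod 2531).
x = 608 + 8192·1923 = 15753824.

15753824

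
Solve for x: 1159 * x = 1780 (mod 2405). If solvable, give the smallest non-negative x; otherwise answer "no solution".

First find gcd(1159, 2405):
2405 = 2·1159 + 87
1159 = 13·87 + 28
87 = 3·28 + 3
28 = 9·3 + 1
3 = 3·1 + 0
gcd = 1, so a unique solution mod 2405 exists.
Back-substitute for the Bézout coefficients:
1 = 28 − 9·3
1 = −9·87 + 28·28
1 = 28·1159 − 373·87
1 = −373·2405 + 774·1159
So 1159·(774) ≡ 1 (mod 2405), giving 1159⁻¹ ≡ 774.
x ≡ 1159⁻¹·1780 ≡ 774·1780 ≡ 2060 (mod 2405).

2060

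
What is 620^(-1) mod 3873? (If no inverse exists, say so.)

gcd(3873, 620) by repeated division:
3873 = 6·620 + 153
620 = 4·153 + 8
153 = 19·8 + 1
8 = 8·1 + 0
The gcd is 1. Working backward:
1 = 153 − 19·8
1 = −19·620 + 77·153
1 = 77·3873 − 481·620
Thus 620·(-481) ≡ 1 (mod 3873); reducing, -481 mod 3873 = 3392.

3392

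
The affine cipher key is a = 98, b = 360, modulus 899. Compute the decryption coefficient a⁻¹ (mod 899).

211

gcd(899, 98) by repeated division:
899 = 9*98 + 17
98 = 5*17 + 13
17 = 1*13 + 4
13 = 3*4 + 1
4 = 4*1 + 0
The gcd is 1. Working backward:
1 = 13 − 3·4
1 = −3·17 + 4·13
1 = 4·98 − 23·17
1 = −23·899 + 211·98
So 98·211 ≡ 1 (mod 899).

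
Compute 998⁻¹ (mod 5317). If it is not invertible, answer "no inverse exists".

Extended Euclidean algorithm:
5317 = 5×998 + 327
998 = 3×327 + 17
327 = 19×17 + 4
17 = 4×4 + 1
4 = 4×1 + 0
Since gcd(998, 5317) = 1, back-substitute to write 1 as a combination:
1 = 17 − 4·4
1 = −4·327 + 77·17
1 = 77·998 − 235·327
1 = −235·5317 + 1252·998
So 998·1252 ≡ 1 (mod 5317).

1252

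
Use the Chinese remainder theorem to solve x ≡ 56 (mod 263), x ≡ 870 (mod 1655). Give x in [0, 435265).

Write x = 56 + 263·k. Then 263·k ≡ 870 − 56 ≡ 814 (mod 1655).
Need 263⁻¹ mod 1655. Extended Euclid on (1655, 263):
1655 = 6*263 + 77
263 = 3*77 + 32
77 = 2*32 + 13
32 = 2*13 + 6
13 = 2*6 + 1
6 = 6*1 + 0
Back-substitute:
1 = 13 − 2·6
1 = −2·32 + 5·13
1 = 5·77 − 12·32
1 = −12·263 + 41·77
1 = 41·1655 − 258·263
263⁻¹ ≡ 1397 (mod 1655), so k ≡ 1397·814 ≡ 173 (mod 1655).
x = 56 + 263·173 = 45555.

45555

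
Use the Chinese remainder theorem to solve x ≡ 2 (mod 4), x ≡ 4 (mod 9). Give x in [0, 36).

22

Write x = 2 + 4·k. Then 4·k ≡ 4 − 2 ≡ 2 (mod 9).
Need 4⁻¹ mod 9. Extended Euclid on (9, 4):
9 = 2*4 + 1
4 = 4*1 + 0
Back-substitute:
1 = 9 − 2·4
4⁻¹ ≡ 7 (mod 9), so k ≡ 7·2 ≡ 5 (mod 9).
x = 2 + 4·5 = 22.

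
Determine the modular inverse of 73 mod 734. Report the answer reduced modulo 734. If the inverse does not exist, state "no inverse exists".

Run Euclid on (734, 73):
734 = 10*73 + 4
73 = 18*4 + 1
4 = 4*1 + 0
Since gcd(73, 734) = 1, back-substitute to write 1 as a combination:
1 = 73 − 18·4
1 = −18·734 + 181·73
So 73·181 ≡ 1 (mod 734).

181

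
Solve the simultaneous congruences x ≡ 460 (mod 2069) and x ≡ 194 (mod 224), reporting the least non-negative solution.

261154

Write x = 460 + 2069·k. Then 2069·k ≡ 194 − 460 ≡ 182 (mod 224).
Need 2069⁻¹ mod 224. Extended Euclid on (224, 53):
224 = 4×53 + 12
53 = 4×12 + 5
12 = 2×5 + 2
5 = 2×2 + 1
2 = 2×1 + 0
Back-substitute:
1 = 5 − 2·2
1 = −2·12 + 5·5
1 = 5·53 − 22·12
1 = −22·224 + 93·53
2069⁻¹ ≡ 93 (mod 224), so k ≡ 93·182 ≡ 126 (mod 224).
x = 460 + 2069·126 = 261154.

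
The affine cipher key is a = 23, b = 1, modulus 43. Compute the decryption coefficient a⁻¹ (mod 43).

Apply the Euclidean algorithm to 43 and 23:
43 = 1*23 + 20
23 = 1*20 + 3
20 = 6*3 + 2
3 = 1*2 + 1
2 = 2*1 + 0
gcd = 1, so the inverse exists. Back-substitute:
1 = 3 − 2
1 = −20 + 7·3
1 = 7·23 − 8·20
1 = −8·43 + 15·23
So 23·15 ≡ 1 (mod 43).

15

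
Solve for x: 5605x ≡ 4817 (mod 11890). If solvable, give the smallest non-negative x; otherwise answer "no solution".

gcd(5605, 11890):
11890 = 2·5605 + 680
5605 = 8·680 + 165
680 = 4·165 + 20
165 = 8·20 + 5
20 = 4·5 + 0
gcd = 5, but 5 ∤ 4817, so the congruence has no solution.

no solution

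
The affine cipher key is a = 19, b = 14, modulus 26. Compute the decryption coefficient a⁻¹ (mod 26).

11

Extended Euclidean algorithm:
26 = 1*19 + 7
19 = 2*7 + 5
7 = 1*5 + 2
5 = 2*2 + 1
2 = 2*1 + 0
gcd = 1, so the inverse exists. Back-substitute:
1 = 5 − 2·2
1 = −2·7 + 3·5
1 = 3·19 − 8·7
1 = −8·26 + 11·19
So 19·11 ≡ 1 (mod 26).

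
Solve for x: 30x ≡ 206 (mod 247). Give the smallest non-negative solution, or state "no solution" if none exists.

First find gcd(30, 247):
247 = 8*30 + 7
30 = 4*7 + 2
7 = 3*2 + 1
2 = 2*1 + 0
gcd = 1, so a unique solution mod 247 exists.
Back-substitute for the Bézout coefficients:
1 = 7 − 3·2
1 = −3·30 + 13·7
1 = 13·247 − 107·30
So 30·(-107) ≡ 1 (mod 247), giving 30⁻¹ ≡ 140.
x ≡ 30⁻¹·206 ≡ 140·206 ≡ 188 (mod 247).

188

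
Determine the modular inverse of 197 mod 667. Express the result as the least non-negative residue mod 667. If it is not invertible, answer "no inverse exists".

Apply the Euclidean algorithm to 667 and 197:
667 = 3×197 + 76
197 = 2×76 + 45
76 = 1×45 + 31
45 = 1×31 + 14
31 = 2×14 + 3
14 = 4×3 + 2
3 = 1×2 + 1
2 = 2×1 + 0
Since gcd(197, 667) = 1, back-substitute to write 1 as a combination:
1 = 3 − 2
1 = −14 + 5·3
1 = 5·31 − 11·14
1 = −11·45 + 16·31
1 = 16·76 − 27·45
1 = −27·197 + 70·76
1 = 70·667 − 237·197
Thus 197·(-237) ≡ 1 (mod 667); reducing, -237 mod 667 = 430.

430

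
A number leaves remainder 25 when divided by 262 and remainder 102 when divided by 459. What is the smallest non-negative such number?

109803

Write x = 25 + 262·k. Then 262·k ≡ 102 − 25 ≡ 77 (mod 459).
Need 262⁻¹ mod 459. Extended Euclid on (459, 262):
459 = 1·262 + 197
262 = 1·197 + 65
197 = 3·65 + 2
65 = 32·2 + 1
2 = 2·1 + 0
Back-substitute:
1 = 65 − 32·2
1 = −32·197 + 97·65
1 = 97·262 − 129·197
1 = −129·459 + 226·262
262⁻¹ ≡ 226 (mod 459), so k ≡ 226·77 ≡ 419 (mod 459).
x = 25 + 262·419 = 109803.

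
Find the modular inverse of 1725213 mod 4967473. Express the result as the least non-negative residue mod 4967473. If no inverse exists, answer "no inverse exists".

no inverse exists

Compute gcd(1725213, 4967473):
4967473 = 2*1725213 + 1517047
1725213 = 1*1517047 + 208166
1517047 = 7*208166 + 59885
208166 = 3*59885 + 28511
59885 = 2*28511 + 2863
28511 = 9*2863 + 2744
2863 = 1*2744 + 119
2744 = 23*119 + 7
119 = 17*7 + 0
The gcd is 7, not 1, hence no inverse exists.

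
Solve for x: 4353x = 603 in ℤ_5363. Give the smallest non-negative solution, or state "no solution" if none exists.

695

First find gcd(4353, 5363):
5363 = 1·4353 + 1010
4353 = 4·1010 + 313
1010 = 3·313 + 71
313 = 4·71 + 29
71 = 2·29 + 13
29 = 2·13 + 3
13 = 4·3 + 1
3 = 3·1 + 0
gcd = 1, so a unique solution mod 5363 exists.
Back-substitute for the Bézout coefficients:
1 = 13 − 4·3
1 = −4·29 + 9·13
1 = 9·71 − 22·29
1 = −22·313 + 97·71
1 = 97·1010 − 313·313
1 = −313·4353 + 1349·1010
1 = 1349·5363 − 1662·4353
So 4353·(-1662) ≡ 1 (mod 5363), giving 4353⁻¹ ≡ 3701.
x ≡ 4353⁻¹·603 ≡ 3701·603 ≡ 695 (mod 5363).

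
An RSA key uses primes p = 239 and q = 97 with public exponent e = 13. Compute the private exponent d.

φ(n) = (p−1)(q−1) = 238·96 = 22848.
Need d with 13·d ≡ 1 (mod 22848). Apply the extended Euclidean algorithm:
22848 = 1757*13 + 7
13 = 1*7 + 6
7 = 1*6 + 1
6 = 6*1 + 0
Back-substitute:
1 = 7 − 6
1 = −13 + 2·7
1 = 2·22848 − 3515·13
So 13·(-3515) ≡ 1 (mod 22848), hence d ≡ -3515 ≡ 19333 (mod 22848).

19333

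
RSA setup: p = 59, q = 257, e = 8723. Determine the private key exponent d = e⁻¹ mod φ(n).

4635

φ(n) = (p−1)(q−1) = 58·256 = 14848.
Need d with 8723·d ≡ 1 (mod 14848). Apply the extended Euclidean algorithm:
14848 = 1·8723 + 6125
8723 = 1·6125 + 2598
6125 = 2·2598 + 929
2598 = 2·929 + 740
929 = 1·740 + 189
740 = 3·189 + 173
189 = 1·173 + 16
173 = 10·16 + 13
16 = 1·13 + 3
13 = 4·3 + 1
3 = 3·1 + 0
Back-substitute:
1 = 13 − 4·3
1 = −4·16 + 5·13
1 = 5·173 − 54·16
1 = −54·189 + 59·173
1 = 59·740 − 231·189
1 = −231·929 + 290·740
1 = 290·2598 − 811·929
1 = −811·6125 + 1912·2598
1 = 1912·8723 − 2723·6125
1 = −2723·14848 + 4635·8723
So 8723·4635 ≡ 1 (mod 14848), hence d = 4635.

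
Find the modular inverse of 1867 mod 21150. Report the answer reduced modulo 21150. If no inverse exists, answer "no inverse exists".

14353

Apply the Euclidean algorithm to 21150 and 1867:
21150 = 11*1867 + 613
1867 = 3*613 + 28
613 = 21*28 + 25
28 = 1*25 + 3
25 = 8*3 + 1
3 = 3*1 + 0
The gcd is 1. Working backward:
1 = 25 − 8·3
1 = −8·28 + 9·25
1 = 9·613 − 197·28
1 = −197·1867 + 600·613
1 = 600·21150 − 6797·1867
So 1867·(-6797) ≡ 1 (mod 21150), and -6797 ≡ 14353 (mod 21150).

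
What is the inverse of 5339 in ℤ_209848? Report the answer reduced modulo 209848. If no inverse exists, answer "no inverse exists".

161739

Extended Euclidean algorithm:
209848 = 39*5339 + 1627
5339 = 3*1627 + 458
1627 = 3*458 + 253
458 = 1*253 + 205
253 = 1*205 + 48
205 = 4*48 + 13
48 = 3*13 + 9
13 = 1*9 + 4
9 = 2*4 + 1
4 = 4*1 + 0
Since gcd(5339, 209848) = 1, back-substitute to write 1 as a combination:
1 = 9 − 2·4
1 = −2·13 + 3·9
1 = 3·48 − 11·13
1 = −11·205 + 47·48
1 = 47·253 − 58·205
1 = −58·458 + 105·253
1 = 105·1627 − 373·458
1 = −373·5339 + 1224·1627
1 = 1224·209848 − 48109·5339
Hence 5339⁻¹ ≡ -48109 ≡ 161739 (mod 209848).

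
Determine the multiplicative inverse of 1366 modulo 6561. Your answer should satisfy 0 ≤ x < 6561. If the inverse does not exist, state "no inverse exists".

Apply the Euclidean algorithm to 6561 and 1366:
6561 = 4*1366 + 1097
1366 = 1*1097 + 269
1097 = 4*269 + 21
269 = 12*21 + 17
21 = 1*17 + 4
17 = 4*4 + 1
4 = 4*1 + 0
The gcd is 1. Working backward:
1 = 17 − 4·4
1 = −4·21 + 5·17
1 = 5·269 − 64·21
1 = −64·1097 + 261·269
1 = 261·1366 − 325·1097
1 = −325·6561 + 1561·1366
So 1366·1561 ≡ 1 (mod 6561).

1561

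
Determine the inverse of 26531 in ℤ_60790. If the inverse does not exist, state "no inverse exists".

Run Euclid on (60790, 26531):
60790 = 2*26531 + 7728
26531 = 3*7728 + 3347
7728 = 2*3347 + 1034
3347 = 3*1034 + 245
1034 = 4*245 + 54
245 = 4*54 + 29
54 = 1*29 + 25
29 = 1*25 + 4
25 = 6*4 + 1
4 = 4*1 + 0
Since gcd(26531, 60790) = 1, back-substitute to write 1 as a combination:
1 = 25 − 6·4
1 = −6·29 + 7·25
1 = 7·54 − 13·29
1 = −13·245 + 59·54
1 = 59·1034 − 249·245
1 = −249·3347 + 806·1034
1 = 806·7728 − 1861·3347
1 = −1861·26531 + 6389·7728
1 = 6389·60790 − 14639·26531
Thus 26531·(-14639) ≡ 1 (mod 60790); reducing, -14639 mod 60790 = 46151.

46151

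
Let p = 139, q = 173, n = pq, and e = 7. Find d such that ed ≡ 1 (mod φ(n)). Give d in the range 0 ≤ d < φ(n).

3391

φ(n) = (p−1)(q−1) = 138·172 = 23736.
Need d with 7·d ≡ 1 (mod 23736). Apply the extended Euclidean algorithm:
23736 = 3390×7 + 6
7 = 1×6 + 1
6 = 6×1 + 0
Back-substitute:
1 = 7 − 6
1 = −23736 + 3391·7
So 7·3391 ≡ 1 (mod 23736), hence d = 3391.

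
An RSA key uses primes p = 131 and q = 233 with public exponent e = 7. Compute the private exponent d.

φ(n) = (p−1)(q−1) = 130·232 = 30160.
Need d with 7·d ≡ 1 (mod 30160). Apply the extended Euclidean algorithm:
30160 = 4308×7 + 4
7 = 1×4 + 3
4 = 1×3 + 1
3 = 3×1 + 0
Back-substitute:
1 = 4 − 3
1 = −7 + 2·4
1 = 2·30160 − 8617·7
So 7·(-8617) ≡ 1 (mod 30160), hence d ≡ -8617 ≡ 21543 (mod 30160).

21543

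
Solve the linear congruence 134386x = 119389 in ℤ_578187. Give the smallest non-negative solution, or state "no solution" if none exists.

479959

First find gcd(134386, 578187):
578187 = 4·134386 + 40643
134386 = 3·40643 + 12457
40643 = 3·12457 + 3272
12457 = 3·3272 + 2641
3272 = 1·2641 + 631
2641 = 4·631 + 117
631 = 5·117 + 46
117 = 2·46 + 25
46 = 1·25 + 21
25 = 1·21 + 4
21 = 5·4 + 1
4 = 4·1 + 0
gcd = 1, so a unique solution mod 578187 exists.
Back-substitute for the Bézout coefficients:
1 = 21 − 5·4
1 = −5·25 + 6·21
1 = 6·46 − 11·25
1 = −11·117 + 28·46
1 = 28·631 − 151·117
1 = −151·2641 + 632·631
1 = 632·3272 − 783·2641
1 = −783·12457 + 2981·3272
1 = 2981·40643 − 9726·12457
1 = −9726·134386 + 32159·40643
1 = 32159·578187 − 138362·134386
So 134386·(-138362) ≡ 1 (mod 578187), giving 134386⁻¹ ≡ 439825.
x ≡ 134386⁻¹·119389 ≡ 439825·119389 ≡ 479959 (mod 578187).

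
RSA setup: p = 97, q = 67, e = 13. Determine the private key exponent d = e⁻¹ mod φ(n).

φ(n) = (p−1)(q−1) = 96·66 = 6336.
Need d with 13·d ≡ 1 (mod 6336). Apply the extended Euclidean algorithm:
6336 = 487×13 + 5
13 = 2×5 + 3
5 = 1×3 + 2
3 = 1×2 + 1
2 = 2×1 + 0
Back-substitute:
1 = 3 − 2
1 = −5 + 2·3
1 = 2·13 − 5·5
1 = −5·6336 + 2437·13
So 13·2437 ≡ 1 (mod 6336), hence d = 2437.

2437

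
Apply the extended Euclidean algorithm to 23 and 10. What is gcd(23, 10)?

1

Apply Euclid's algorithm to 23 and 10:
23 = 2·10 + 3
10 = 3·3 + 1
3 = 3·1 + 0
gcd(23, 10) = 1.
Express as a combination:
1 = 10 − 3·3
1 = −3·23 + 7·10
So 1 = (-3)·23 + (7)·10.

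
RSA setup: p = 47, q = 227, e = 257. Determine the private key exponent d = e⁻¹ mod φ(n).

5825

φ(n) = (p−1)(q−1) = 46·226 = 10396.
Need d with 257·d ≡ 1 (mod 10396). Apply the extended Euclidean algorithm:
10396 = 40*257 + 116
257 = 2*116 + 25
116 = 4*25 + 16
25 = 1*16 + 9
16 = 1*9 + 7
9 = 1*7 + 2
7 = 3*2 + 1
2 = 2*1 + 0
Back-substitute:
1 = 7 − 3·2
1 = −3·9 + 4·7
1 = 4·16 − 7·9
1 = −7·25 + 11·16
1 = 11·116 − 51·25
1 = −51·257 + 113·116
1 = 113·10396 − 4571·257
So 257·(-4571) ≡ 1 (mod 10396), hence d ≡ -4571 ≡ 5825 (mod 10396).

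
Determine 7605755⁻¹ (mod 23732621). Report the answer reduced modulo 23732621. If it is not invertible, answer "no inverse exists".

Extended Euclidean algorithm:
23732621 = 3*7605755 + 915356
7605755 = 8*915356 + 282907
915356 = 3*282907 + 66635
282907 = 4*66635 + 16367
66635 = 4*16367 + 1167
16367 = 14*1167 + 29
1167 = 40*29 + 7
29 = 4*7 + 1
7 = 7*1 + 0
gcd = 1, so the inverse exists. Back-substitute:
1 = 29 − 4·7
1 = −4·1167 + 161·29
1 = 161·16367 − 2258·1167
1 = −2258·66635 + 9193·16367
1 = 9193·282907 − 39030·66635
1 = −39030·915356 + 126283·282907
1 = 126283·7605755 − 1049294·915356
1 = −1049294·23732621 + 3274165·7605755
So 7605755·3274165 ≡ 1 (mod 23732621).

3274165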